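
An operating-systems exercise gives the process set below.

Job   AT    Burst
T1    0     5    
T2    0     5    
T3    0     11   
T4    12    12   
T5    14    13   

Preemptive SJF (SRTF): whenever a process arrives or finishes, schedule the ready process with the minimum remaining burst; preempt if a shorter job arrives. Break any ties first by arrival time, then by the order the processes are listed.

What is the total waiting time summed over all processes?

Schedule: | T1 0-5 | T2 5-10 | T3 10-21 | T4 21-33 | T5 33-46 |
Completion: T1=5  T2=10  T3=21  T4=33  T5=46
Waiting = turnaround − burst: T1=0, T2=5, T3=10, T4=9, T5=19
Total waiting = 0 + 5 + 10 + 9 + 19 = 43

43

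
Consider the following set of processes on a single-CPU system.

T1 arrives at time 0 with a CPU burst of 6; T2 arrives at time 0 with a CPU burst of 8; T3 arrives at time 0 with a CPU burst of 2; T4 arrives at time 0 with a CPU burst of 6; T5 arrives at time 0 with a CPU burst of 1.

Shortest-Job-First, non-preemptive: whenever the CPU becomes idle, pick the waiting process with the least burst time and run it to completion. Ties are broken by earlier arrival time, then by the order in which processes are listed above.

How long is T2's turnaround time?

Gantt: | T5 0-1 | T3 1-3 | T1 3-9 | T4 9-15 | T2 15-23 |
Completion: T1=9  T2=23  T3=3  T4=15  T5=1
Turnaround (C−A): T1=9  T2=23  T3=3  T4=15  T5=1
Turnaround(T2) = completion − arrival = 23 − 0 = 23

23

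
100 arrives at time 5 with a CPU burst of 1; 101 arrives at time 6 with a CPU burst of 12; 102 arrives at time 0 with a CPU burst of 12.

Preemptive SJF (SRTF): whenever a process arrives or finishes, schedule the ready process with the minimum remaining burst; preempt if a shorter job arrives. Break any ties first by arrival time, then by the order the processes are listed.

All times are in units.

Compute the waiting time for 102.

Timeline: | 102 0-5 | 100 5-6 | 102 6-13 | 101 13-25 |
Completion: 100=6  101=25  102=13
Waiting(102) = turnaround − burst = 13 − 12 = 1

1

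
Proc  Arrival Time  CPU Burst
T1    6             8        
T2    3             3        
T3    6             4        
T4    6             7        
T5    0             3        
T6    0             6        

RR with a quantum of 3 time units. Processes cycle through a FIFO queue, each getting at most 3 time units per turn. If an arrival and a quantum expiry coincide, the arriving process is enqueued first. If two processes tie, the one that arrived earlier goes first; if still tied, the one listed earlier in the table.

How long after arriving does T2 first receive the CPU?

3

Timeline: | T5 0-3 | T6 3-6 | T2 6-9 | T1 9-12 | T3 12-15 | T4 15-18 | T6 18-21 | T1 21-24 | T3 24-25 | T4 25-28 | T1 28-30 | T4 30-31 |
Completion: T1=30  T2=9  T3=25  T4=31  T5=3  T6=21
Turnaround (C−A): T1=24  T2=6  T3=19  T4=25  T5=3  T6=21
Response(T2) = first start − arrival = 6 − 3 = 3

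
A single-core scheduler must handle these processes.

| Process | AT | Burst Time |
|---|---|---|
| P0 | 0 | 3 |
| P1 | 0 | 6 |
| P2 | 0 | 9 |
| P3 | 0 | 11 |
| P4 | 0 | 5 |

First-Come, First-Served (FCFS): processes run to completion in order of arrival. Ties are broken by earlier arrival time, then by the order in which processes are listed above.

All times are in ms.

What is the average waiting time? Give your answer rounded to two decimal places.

Schedule: | P0 0-3 | P1 3-9 | P2 9-18 | P3 18-29 | P4 29-34 |
Completion: P0=3  P1=9  P2=18  P3=29  P4=34
Waiting times: P0=0, P1=3, P2=9, P3=18, P4=29
Average waiting = (0+3+9+18+29) / 5 = 59/5 = 11.80

11.80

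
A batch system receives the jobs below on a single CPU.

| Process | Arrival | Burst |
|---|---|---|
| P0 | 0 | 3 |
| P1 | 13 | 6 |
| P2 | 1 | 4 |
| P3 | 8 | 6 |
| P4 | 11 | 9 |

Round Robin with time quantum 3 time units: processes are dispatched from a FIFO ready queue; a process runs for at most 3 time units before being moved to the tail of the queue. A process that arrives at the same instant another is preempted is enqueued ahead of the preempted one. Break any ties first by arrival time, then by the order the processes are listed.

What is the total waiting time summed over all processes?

21

Schedule: | P0 0-3 | P2 3-7 | idle 7-8 | P3 8-11 | P4 11-14 | P3 14-17 | P1 17-20 | P4 20-23 | P1 23-26 | P4 26-29 |
Completion: P0=3  P1=26  P2=7  P3=17  P4=29
Turnaround (C−A): P0=3  P1=13  P2=6  P3=9  P4=18
Waiting = turnaround − burst: P0=0, P1=7, P2=2, P3=3, P4=9
Total waiting = 0 + 7 + 2 + 3 + 9 = 21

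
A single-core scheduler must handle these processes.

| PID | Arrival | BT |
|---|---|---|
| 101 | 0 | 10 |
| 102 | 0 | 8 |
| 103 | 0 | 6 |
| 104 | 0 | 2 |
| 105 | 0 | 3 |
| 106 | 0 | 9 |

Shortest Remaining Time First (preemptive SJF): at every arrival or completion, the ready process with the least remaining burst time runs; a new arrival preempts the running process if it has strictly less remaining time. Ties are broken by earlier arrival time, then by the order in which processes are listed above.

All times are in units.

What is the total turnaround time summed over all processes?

Gantt: | 104 0-2 | 105 2-5 | 103 5-11 | 102 11-19 | 106 19-28 | 101 28-38 |
Completion: 101=38  102=19  103=11  104=2  105=5  106=28
Turnaround (C−A): 101=38  102=19  103=11  104=2  105=5  106=28
Turnaround = completion − arrival: 101=38, 102=19, 103=11, 104=2, 105=5, 106=28
Total turnaround = 38 + 19 + 11 + 2 + 5 + 28 = 103

103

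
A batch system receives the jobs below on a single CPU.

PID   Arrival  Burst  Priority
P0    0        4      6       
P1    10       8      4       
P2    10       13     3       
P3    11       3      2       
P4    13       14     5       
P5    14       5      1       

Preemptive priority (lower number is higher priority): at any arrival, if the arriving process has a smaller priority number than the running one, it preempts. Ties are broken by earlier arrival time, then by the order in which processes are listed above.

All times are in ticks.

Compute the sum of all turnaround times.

102

Schedule: | P0 0-4 | idle 4-10 | P2 10-11 | P3 11-14 | P5 14-19 | P2 19-31 | P1 31-39 | P4 39-53 |
Completion: P0=4  P1=39  P2=31  P3=14  P4=53  P5=19
Turnaround (C−A): P0=4  P1=29  P2=21  P3=3  P4=40  P5=5
Turnaround = completion − arrival: P0=4, P1=29, P2=21, P3=3, P4=40, P5=5
Total turnaround = 4 + 29 + 21 + 3 + 40 + 5 = 102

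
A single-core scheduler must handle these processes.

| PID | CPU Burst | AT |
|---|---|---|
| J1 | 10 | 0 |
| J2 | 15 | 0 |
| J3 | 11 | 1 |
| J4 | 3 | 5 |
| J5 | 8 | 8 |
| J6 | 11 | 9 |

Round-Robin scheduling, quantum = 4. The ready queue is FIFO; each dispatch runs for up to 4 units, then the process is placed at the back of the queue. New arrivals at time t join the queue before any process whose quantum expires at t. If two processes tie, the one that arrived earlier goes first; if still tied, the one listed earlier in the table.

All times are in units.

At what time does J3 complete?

Gantt: | J1 0-4 | J2 4-8 | J3 8-12 | J1 12-16 | J4 16-19 | J5 19-23 | J2 23-27 | J6 27-31 | J3 31-35 | J1 35-37 | J5 37-41 | J2 41-45 | J6 45-49 | J3 49-52 | J2 52-55 | J6 55-58 |
Completion: J1=37  J2=55  J3=52  J4=19  J5=41  J6=58

52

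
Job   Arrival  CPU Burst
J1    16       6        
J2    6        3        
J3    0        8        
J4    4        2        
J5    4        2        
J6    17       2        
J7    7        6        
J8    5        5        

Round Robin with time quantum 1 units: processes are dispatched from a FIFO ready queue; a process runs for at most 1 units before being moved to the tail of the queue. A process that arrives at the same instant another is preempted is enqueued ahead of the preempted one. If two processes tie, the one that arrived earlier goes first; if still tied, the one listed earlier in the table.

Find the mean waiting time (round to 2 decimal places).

11.25

Timeline: | J3 0-4 | J4 4-5 | J5 5-6 | J3 6-7 | J8 7-8 | J4 8-9 | J2 9-10 | J5 10-11 | J7 11-12 | J3 12-13 | J8 13-14 | J2 14-15 | J7 15-16 | J3 16-17 | J8 17-18 | J2 18-19 | J1 19-20 | J7 20-21 | J6 21-22 | J3 22-23 | J8 23-24 | J1 24-25 | J7 25-26 | J6 26-27 | J8 27-28 | J1 28-29 | J7 29-30 | J1 30-31 | J7 31-32 | J1 32-34 |
Completion: J1=34  J2=19  J3=23  J4=9  J5=11  J6=27  J7=32  J8=28
Waiting times: J1=12, J2=10, J3=15, J4=3, J5=5, J6=8, J7=19, J8=18
Average waiting = (12+10+15+3+5+8+19+18) / 8 = 90/8 = 11.25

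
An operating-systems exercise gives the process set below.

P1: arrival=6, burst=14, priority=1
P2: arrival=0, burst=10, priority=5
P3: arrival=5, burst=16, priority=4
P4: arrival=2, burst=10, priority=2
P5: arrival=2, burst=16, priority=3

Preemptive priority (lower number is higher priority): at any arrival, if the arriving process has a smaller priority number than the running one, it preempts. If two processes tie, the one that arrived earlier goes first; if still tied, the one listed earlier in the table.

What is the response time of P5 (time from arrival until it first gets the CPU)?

24

Gantt: | P2 0-2 | P4 2-6 | P1 6-20 | P4 20-26 | P5 26-42 | P3 42-58 | P2 58-66 |
Completion: P1=20  P2=66  P3=58  P4=26  P5=42
Turnaround (C−A): P1=14  P2=66  P3=53  P4=24  P5=40
Response(P5) = first start − arrival = 26 − 2 = 24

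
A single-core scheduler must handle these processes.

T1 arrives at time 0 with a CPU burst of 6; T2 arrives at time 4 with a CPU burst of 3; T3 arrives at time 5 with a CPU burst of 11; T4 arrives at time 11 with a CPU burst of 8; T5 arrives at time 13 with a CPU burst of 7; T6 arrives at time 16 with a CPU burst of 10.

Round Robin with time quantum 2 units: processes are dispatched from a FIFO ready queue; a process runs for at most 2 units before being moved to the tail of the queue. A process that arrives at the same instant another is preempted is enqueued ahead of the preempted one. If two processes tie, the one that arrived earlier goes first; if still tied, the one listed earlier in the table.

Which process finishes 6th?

T6

Schedule: | T1 0-4 | T2 4-6 | T1 6-8 | T3 8-10 | T2 10-11 | T3 11-13 | T4 13-15 | T5 15-17 | T3 17-19 | T4 19-21 | T6 21-23 | T5 23-25 | T3 25-27 | T4 27-29 | T6 29-31 | T5 31-33 | T3 33-35 | T4 35-37 | T6 37-39 | T5 39-40 | T3 40-41 | T6 41-45 |
Completion: T1=8  T2=11  T3=41  T4=37  T5=40  T6=45
Turnaround (C−A): T1=8  T2=7  T3=36  T4=26  T5=27  T6=29
Finish order: T1 → T2 → T4 → T5 → T3 → T6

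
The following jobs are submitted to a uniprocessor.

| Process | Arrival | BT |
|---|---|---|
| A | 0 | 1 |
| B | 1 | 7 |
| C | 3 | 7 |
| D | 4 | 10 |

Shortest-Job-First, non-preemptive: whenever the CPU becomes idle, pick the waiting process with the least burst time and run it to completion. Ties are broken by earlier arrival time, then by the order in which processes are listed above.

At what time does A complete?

1

Gantt: | A 0-1 | B 1-8 | C 8-15 | D 15-25 |
Completion: A=1  B=8  C=15  D=25
Turnaround (C−A): A=1  B=7  C=12  D=21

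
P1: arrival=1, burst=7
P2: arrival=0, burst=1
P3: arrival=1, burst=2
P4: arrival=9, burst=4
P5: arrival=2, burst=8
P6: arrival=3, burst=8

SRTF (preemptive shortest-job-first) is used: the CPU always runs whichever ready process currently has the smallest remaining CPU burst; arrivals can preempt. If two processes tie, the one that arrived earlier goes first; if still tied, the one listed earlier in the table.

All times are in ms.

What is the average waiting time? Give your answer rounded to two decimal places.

Timeline: | P2 0-1 | P3 1-3 | P1 3-10 | P4 10-14 | P5 14-22 | P6 22-30 |
Completion: P1=10  P2=1  P3=3  P4=14  P5=22  P6=30
Turnaround (C−A): P1=9  P2=1  P3=2  P4=5  P5=20  P6=27
Waiting times: P1=2, P2=0, P3=0, P4=1, P5=12, P6=19
Average waiting = (2+0+0+1+12+19) / 6 = 34/6 = 5.67

5.67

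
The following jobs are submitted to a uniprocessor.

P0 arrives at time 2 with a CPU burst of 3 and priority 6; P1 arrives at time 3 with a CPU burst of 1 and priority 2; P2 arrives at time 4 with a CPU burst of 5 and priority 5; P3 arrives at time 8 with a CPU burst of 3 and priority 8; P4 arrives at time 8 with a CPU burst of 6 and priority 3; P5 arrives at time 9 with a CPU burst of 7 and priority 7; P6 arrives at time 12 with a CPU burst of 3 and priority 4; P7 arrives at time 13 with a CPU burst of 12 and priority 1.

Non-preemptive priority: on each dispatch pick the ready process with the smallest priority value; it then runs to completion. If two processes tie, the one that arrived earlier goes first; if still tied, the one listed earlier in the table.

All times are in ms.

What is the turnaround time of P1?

3

Timeline: | idle 0-2 | P0 2-5 | P1 5-6 | P2 6-11 | P4 11-17 | P7 17-29 | P6 29-32 | P5 32-39 | P3 39-42 |
Completion: P0=5  P1=6  P2=11  P3=42  P4=17  P5=39  P6=32  P7=29
Turnaround (C−A): P0=3  P1=3  P2=7  P3=34  P4=9  P5=30  P6=20  P7=16
Turnaround(P1) = completion − arrival = 6 − 3 = 3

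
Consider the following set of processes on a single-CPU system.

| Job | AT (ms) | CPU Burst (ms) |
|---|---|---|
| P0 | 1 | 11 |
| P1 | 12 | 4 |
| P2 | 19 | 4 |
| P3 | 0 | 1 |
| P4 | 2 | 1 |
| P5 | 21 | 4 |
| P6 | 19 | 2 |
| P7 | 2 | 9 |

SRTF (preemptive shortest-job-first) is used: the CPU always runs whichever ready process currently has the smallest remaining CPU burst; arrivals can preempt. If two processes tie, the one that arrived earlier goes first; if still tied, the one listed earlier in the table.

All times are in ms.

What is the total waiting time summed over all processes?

31

Timeline: | P3 0-1 | P0 1-2 | P4 2-3 | P7 3-12 | P1 12-16 | P0 16-19 | P6 19-21 | P2 21-25 | P5 25-29 | P0 29-36 |
Completion: P0=36  P1=16  P2=25  P3=1  P4=3  P5=29  P6=21  P7=12
Waiting = turnaround − burst: P0=24, P1=0, P2=2, P3=0, P4=0, P5=4, P6=0, P7=1
Total waiting = 24 + 0 + 2 + 0 + 0 + 4 + 0 + 1 = 31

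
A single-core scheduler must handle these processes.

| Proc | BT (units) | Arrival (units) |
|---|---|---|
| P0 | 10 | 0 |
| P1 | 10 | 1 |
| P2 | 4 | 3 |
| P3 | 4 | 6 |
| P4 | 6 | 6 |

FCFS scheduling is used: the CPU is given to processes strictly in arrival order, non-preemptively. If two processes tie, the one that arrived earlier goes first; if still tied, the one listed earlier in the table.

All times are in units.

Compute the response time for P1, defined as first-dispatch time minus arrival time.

9

Gantt: | P0 0-10 | P1 10-20 | P2 20-24 | P3 24-28 | P4 28-34 |
Completion: P0=10  P1=20  P2=24  P3=28  P4=34
Response(P1) = first start − arrival = 10 − 1 = 9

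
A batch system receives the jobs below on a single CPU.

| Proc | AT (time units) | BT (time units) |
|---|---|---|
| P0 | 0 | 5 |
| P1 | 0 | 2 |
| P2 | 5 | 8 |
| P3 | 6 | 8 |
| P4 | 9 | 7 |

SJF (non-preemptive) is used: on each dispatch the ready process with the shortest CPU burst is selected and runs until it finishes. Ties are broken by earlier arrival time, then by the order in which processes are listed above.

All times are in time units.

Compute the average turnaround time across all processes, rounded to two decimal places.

Gantt: | P1 0-2 | P0 2-7 | P2 7-15 | P4 15-22 | P3 22-30 |
Completion: P0=7  P1=2  P2=15  P3=30  P4=22
Turnaround (C−A): P0=7  P1=2  P2=10  P3=24  P4=13
Turnaround times: P0=7, P1=2, P2=10, P3=24, P4=13
Average turnaround = (7+2+10+24+13) / 5 = 56/5 = 11.20

11.20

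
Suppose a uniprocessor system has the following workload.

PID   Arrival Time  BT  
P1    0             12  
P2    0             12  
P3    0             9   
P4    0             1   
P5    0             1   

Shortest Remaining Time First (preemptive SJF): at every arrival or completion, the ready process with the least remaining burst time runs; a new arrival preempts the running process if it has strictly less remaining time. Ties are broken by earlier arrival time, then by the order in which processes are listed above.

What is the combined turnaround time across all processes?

Timeline: | P4 0-1 | P5 1-2 | P3 2-11 | P1 11-23 | P2 23-35 |
Completion: P1=23  P2=35  P3=11  P4=1  P5=2
Turnaround (C−A): P1=23  P2=35  P3=11  P4=1  P5=2
Turnaround = completion − arrival: P1=23, P2=35, P3=11, P4=1, P5=2
Total turnaround = 23 + 35 + 11 + 1 + 2 = 72

72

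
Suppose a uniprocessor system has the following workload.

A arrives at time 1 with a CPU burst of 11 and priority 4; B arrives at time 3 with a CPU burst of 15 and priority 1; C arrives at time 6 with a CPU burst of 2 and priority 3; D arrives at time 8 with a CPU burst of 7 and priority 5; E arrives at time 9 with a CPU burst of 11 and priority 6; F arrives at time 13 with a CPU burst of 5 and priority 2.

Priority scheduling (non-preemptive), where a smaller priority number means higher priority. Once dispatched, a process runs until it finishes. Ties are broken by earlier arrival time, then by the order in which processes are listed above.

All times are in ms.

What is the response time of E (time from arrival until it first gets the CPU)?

Schedule: | idle 0-1 | A 1-12 | B 12-27 | F 27-32 | C 32-34 | D 34-41 | E 41-52 |
Completion: A=12  B=27  C=34  D=41  E=52  F=32
Turnaround (C−A): A=11  B=24  C=28  D=33  E=43  F=19
Response(E) = first start − arrival = 41 − 9 = 32

32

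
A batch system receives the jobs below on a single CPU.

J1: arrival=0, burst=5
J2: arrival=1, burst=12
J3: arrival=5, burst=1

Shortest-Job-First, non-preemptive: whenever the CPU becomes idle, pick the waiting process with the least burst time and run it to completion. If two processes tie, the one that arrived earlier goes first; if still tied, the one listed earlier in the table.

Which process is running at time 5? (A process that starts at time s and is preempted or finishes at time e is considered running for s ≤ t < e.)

J3

Schedule: | J1 0-5 | J3 5-6 | J2 6-18 |
Completion: J1=5  J2=18  J3=6
Turnaround (C−A): J1=5  J2=17  J3=1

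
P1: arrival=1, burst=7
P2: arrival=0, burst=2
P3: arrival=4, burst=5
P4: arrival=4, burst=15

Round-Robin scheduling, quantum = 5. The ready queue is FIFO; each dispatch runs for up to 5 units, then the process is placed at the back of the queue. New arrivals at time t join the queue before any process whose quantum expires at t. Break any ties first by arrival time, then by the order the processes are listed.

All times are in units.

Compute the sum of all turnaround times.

53

Gantt: | P2 0-2 | P1 2-7 | P3 7-12 | P4 12-17 | P1 17-19 | P4 19-29 |
Completion: P1=19  P2=2  P3=12  P4=29
Turnaround (C−A): P1=18  P2=2  P3=8  P4=25
Turnaround = completion − arrival: P1=18, P2=2, P3=8, P4=25
Total turnaround = 18 + 2 + 8 + 25 = 53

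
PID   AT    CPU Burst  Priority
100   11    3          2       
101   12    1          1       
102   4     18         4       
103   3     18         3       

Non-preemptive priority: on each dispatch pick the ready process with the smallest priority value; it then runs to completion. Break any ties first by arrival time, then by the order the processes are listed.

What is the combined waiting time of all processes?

Gantt: | idle 0-3 | 103 3-21 | 101 21-22 | 100 22-25 | 102 25-43 |
Completion: 100=25  101=22  102=43  103=21
Turnaround (C−A): 100=14  101=10  102=39  103=18
Waiting = turnaround − burst: 100=11, 101=9, 102=21, 103=0
Total waiting = 11 + 9 + 21 + 0 = 41

41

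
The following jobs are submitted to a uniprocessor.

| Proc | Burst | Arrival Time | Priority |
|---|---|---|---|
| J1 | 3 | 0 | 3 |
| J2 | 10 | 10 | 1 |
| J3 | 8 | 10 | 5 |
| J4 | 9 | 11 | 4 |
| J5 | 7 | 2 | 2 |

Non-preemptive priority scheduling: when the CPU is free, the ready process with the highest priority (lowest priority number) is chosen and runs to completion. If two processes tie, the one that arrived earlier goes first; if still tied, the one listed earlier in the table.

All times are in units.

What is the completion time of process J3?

37

Schedule: | J1 0-3 | J5 3-10 | J2 10-20 | J4 20-29 | J3 29-37 |
Completion: J1=3  J2=20  J3=37  J4=29  J5=10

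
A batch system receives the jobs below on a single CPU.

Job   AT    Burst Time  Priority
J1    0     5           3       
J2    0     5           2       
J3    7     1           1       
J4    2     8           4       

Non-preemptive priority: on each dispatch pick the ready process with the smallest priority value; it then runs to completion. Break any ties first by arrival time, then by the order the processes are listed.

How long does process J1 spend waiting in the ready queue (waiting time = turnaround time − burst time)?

5

Timeline: | J2 0-5 | J1 5-10 | J3 10-11 | J4 11-19 |
Completion: J1=10  J2=5  J3=11  J4=19
Waiting(J1) = turnaround − burst = 10 − 5 = 5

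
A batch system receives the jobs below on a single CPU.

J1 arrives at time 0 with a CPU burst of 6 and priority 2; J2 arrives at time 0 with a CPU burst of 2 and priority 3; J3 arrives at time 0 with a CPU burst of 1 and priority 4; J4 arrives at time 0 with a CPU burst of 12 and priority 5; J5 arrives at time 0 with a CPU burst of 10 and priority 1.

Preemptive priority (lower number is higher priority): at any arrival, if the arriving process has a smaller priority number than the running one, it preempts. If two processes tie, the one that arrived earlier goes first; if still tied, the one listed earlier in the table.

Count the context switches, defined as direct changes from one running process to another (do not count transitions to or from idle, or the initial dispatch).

4

Schedule: | J5 0-10 | J1 10-16 | J2 16-18 | J3 18-19 | J4 19-31 |
Completion: J1=16  J2=18  J3=19  J4=31  J5=10
Turnaround (C−A): J1=16  J2=18  J3=19  J4=31  J5=10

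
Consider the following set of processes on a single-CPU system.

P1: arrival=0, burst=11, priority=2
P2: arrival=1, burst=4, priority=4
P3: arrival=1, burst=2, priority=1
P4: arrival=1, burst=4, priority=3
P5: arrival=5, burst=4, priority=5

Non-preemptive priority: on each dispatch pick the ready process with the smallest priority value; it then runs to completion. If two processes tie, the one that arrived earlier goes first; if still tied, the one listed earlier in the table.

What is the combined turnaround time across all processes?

79

Timeline: | P1 0-11 | P3 11-13 | P4 13-17 | P2 17-21 | P5 21-25 |
Completion: P1=11  P2=21  P3=13  P4=17  P5=25
Turnaround = completion − arrival: P1=11, P2=20, P3=12, P4=16, P5=20
Total turnaround = 11 + 20 + 12 + 16 + 20 = 79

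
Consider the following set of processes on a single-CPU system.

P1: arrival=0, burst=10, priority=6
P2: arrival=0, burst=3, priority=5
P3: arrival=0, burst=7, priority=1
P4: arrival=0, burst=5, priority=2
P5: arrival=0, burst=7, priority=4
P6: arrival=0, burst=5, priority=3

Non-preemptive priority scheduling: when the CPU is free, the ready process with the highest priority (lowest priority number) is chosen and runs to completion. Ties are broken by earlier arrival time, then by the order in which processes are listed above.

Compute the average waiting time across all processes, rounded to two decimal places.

14.50

Gantt: | P3 0-7 | P4 7-12 | P6 12-17 | P5 17-24 | P2 24-27 | P1 27-37 |
Completion: P1=37  P2=27  P3=7  P4=12  P5=24  P6=17
Waiting times: P1=27, P2=24, P3=0, P4=7, P5=17, P6=12
Average waiting = (27+24+0+7+17+12) / 6 = 87/6 = 14.50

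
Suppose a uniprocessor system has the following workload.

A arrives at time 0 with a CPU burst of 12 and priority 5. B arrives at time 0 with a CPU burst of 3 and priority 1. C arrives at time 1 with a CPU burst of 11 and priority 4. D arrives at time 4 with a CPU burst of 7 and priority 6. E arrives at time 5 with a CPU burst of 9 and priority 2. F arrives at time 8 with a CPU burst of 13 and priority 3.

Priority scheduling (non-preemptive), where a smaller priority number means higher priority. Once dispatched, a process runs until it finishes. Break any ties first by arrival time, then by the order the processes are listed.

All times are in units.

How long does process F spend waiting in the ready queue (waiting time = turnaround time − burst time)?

15

Gantt: | B 0-3 | C 3-14 | E 14-23 | F 23-36 | A 36-48 | D 48-55 |
Completion: A=48  B=3  C=14  D=55  E=23  F=36
Turnaround (C−A): A=48  B=3  C=13  D=51  E=18  F=28
Waiting(F) = turnaround − burst = 28 − 13 = 15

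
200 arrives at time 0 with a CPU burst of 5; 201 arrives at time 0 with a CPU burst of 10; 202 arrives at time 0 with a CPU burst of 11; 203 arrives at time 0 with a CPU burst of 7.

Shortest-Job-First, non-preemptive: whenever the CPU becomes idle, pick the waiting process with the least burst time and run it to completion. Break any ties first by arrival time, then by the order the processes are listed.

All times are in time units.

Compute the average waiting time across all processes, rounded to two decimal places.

9.75

Schedule: | 200 0-5 | 203 5-12 | 201 12-22 | 202 22-33 |
Completion: 200=5  201=22  202=33  203=12
Waiting times: 200=0, 201=12, 202=22, 203=5
Average waiting = (0+12+22+5) / 4 = 39/4 = 9.75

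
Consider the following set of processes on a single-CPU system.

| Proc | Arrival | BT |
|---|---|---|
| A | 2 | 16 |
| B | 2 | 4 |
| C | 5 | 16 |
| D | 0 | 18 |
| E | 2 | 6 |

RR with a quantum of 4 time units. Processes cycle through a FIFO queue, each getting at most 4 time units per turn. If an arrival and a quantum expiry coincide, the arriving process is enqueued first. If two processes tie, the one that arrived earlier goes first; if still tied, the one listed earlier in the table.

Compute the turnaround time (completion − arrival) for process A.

Schedule: | D 0-4 | A 4-8 | B 8-12 | E 12-16 | D 16-20 | C 20-24 | A 24-28 | E 28-30 | D 30-34 | C 34-38 | A 38-42 | D 42-46 | C 46-50 | A 50-54 | D 54-56 | C 56-60 |
Completion: A=54  B=12  C=60  D=56  E=30
Turnaround(A) = completion − arrival = 54 − 2 = 52

52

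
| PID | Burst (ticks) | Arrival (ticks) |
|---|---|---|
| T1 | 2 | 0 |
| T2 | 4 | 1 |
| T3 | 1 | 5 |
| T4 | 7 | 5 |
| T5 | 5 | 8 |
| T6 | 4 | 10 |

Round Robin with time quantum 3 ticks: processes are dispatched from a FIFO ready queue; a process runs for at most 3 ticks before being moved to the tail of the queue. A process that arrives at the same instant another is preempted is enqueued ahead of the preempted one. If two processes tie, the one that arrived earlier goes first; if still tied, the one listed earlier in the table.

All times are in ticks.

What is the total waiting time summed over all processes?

Timeline: | T1 0-2 | T2 2-5 | T3 5-6 | T4 6-9 | T2 9-10 | T5 10-13 | T4 13-16 | T6 16-19 | T5 19-21 | T4 21-22 | T6 22-23 |
Completion: T1=2  T2=10  T3=6  T4=22  T5=21  T6=23
Turnaround (C−A): T1=2  T2=9  T3=1  T4=17  T5=13  T6=13
Waiting = turnaround − burst: T1=0, T2=5, T3=0, T4=10, T5=8, T6=9
Total waiting = 0 + 5 + 0 + 10 + 8 + 9 = 32

32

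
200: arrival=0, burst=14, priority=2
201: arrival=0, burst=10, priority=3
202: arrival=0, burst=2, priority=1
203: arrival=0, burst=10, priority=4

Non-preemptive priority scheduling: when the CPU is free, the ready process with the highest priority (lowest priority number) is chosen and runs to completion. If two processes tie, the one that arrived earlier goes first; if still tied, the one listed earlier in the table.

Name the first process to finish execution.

202

Schedule: | 202 0-2 | 200 2-16 | 201 16-26 | 203 26-36 |
Completion: 200=16  201=26  202=2  203=36
Finish order: 202 → 200 → 201 → 203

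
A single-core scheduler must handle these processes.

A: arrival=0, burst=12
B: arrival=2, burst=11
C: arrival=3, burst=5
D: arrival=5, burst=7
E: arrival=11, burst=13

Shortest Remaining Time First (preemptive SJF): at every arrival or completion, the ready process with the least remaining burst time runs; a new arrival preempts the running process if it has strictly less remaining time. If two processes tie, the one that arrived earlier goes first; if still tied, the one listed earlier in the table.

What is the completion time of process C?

Timeline: | A 0-3 | C 3-8 | D 8-15 | A 15-24 | B 24-35 | E 35-48 |
Completion: A=24  B=35  C=8  D=15  E=48
Turnaround (C−A): A=24  B=33  C=5  D=10  E=37

8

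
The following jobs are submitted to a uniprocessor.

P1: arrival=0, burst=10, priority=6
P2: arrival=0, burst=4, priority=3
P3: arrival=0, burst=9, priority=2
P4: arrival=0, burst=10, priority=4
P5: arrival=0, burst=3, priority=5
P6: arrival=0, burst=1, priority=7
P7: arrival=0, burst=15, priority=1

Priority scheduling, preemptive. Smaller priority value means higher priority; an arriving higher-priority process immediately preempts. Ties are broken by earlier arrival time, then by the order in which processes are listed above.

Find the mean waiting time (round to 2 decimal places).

28.14

Schedule: | P7 0-15 | P3 15-24 | P2 24-28 | P4 28-38 | P5 38-41 | P1 41-51 | P6 51-52 |
Completion: P1=51  P2=28  P3=24  P4=38  P5=41  P6=52  P7=15
Turnaround (C−A): P1=51  P2=28  P3=24  P4=38  P5=41  P6=52  P7=15
Waiting times: P1=41, P2=24, P3=15, P4=28, P5=38, P6=51, P7=0
Average waiting = (41+24+15+28+38+51+0) / 7 = 197/7 = 28.14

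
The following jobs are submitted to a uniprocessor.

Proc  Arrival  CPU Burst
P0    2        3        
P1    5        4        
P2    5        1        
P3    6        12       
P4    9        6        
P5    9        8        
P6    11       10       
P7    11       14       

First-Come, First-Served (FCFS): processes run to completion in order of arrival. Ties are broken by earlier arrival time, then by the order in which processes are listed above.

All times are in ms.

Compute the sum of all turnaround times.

Schedule: | idle 0-2 | P0 2-5 | P1 5-9 | P2 9-10 | P3 10-22 | P4 22-28 | P5 28-36 | P6 36-46 | P7 46-60 |
Completion: P0=5  P1=9  P2=10  P3=22  P4=28  P5=36  P6=46  P7=60
Turnaround (C−A): P0=3  P1=4  P2=5  P3=16  P4=19  P5=27  P6=35  P7=49
Turnaround = completion − arrival: P0=3, P1=4, P2=5, P3=16, P4=19, P5=27, P6=35, P7=49
Total turnaround = 3 + 4 + 5 + 16 + 19 + 27 + 35 + 49 = 158

158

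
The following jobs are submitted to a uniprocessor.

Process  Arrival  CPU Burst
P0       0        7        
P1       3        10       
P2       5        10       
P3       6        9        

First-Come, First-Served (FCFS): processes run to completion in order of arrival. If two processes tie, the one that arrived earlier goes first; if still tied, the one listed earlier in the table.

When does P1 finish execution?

Gantt: | P0 0-7 | P1 7-17 | P2 17-27 | P3 27-36 |
Completion: P0=7  P1=17  P2=27  P3=36

17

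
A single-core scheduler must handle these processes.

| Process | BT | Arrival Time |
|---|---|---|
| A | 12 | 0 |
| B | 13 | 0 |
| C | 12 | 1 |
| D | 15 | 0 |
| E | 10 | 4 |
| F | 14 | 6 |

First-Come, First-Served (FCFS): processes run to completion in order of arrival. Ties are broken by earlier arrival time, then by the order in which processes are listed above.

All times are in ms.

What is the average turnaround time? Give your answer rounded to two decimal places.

42.67

Timeline: | A 0-12 | B 12-25 | D 25-40 | C 40-52 | E 52-62 | F 62-76 |
Completion: A=12  B=25  C=52  D=40  E=62  F=76
Turnaround times: A=12, B=25, C=51, D=40, E=58, F=70
Average turnaround = (12+25+51+40+58+70) / 6 = 256/6 = 42.67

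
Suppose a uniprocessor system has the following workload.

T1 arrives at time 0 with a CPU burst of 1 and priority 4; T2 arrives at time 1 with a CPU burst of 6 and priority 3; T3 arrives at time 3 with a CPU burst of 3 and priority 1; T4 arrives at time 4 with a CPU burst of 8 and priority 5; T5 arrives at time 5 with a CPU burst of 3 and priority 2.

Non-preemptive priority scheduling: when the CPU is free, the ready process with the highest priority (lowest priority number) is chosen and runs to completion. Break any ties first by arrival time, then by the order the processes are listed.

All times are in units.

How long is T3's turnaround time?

Gantt: | T1 0-1 | T2 1-7 | T3 7-10 | T5 10-13 | T4 13-21 |
Completion: T1=1  T2=7  T3=10  T4=21  T5=13
Turnaround(T3) = completion − arrival = 10 − 3 = 7

7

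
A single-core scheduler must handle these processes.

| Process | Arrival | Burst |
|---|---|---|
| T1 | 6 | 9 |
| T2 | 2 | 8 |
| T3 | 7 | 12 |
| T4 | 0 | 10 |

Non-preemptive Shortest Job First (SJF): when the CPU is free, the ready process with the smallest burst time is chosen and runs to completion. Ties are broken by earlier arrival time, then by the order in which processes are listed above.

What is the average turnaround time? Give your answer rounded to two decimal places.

Timeline: | T4 0-10 | T2 10-18 | T1 18-27 | T3 27-39 |
Completion: T1=27  T2=18  T3=39  T4=10
Turnaround (C−A): T1=21  T2=16  T3=32  T4=10
Turnaround times: T1=21, T2=16, T3=32, T4=10
Average turnaround = (21+16+32+10) / 4 = 79/4 = 19.75

19.75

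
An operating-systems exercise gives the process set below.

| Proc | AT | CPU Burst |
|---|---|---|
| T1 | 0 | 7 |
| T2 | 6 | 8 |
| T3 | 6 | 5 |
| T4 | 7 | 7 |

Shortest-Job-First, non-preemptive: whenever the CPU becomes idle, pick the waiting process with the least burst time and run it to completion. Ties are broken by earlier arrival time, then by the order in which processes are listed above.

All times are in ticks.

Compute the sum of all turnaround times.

Timeline: | T1 0-7 | T3 7-12 | T4 12-19 | T2 19-27 |
Completion: T1=7  T2=27  T3=12  T4=19
Turnaround (C−A): T1=7  T2=21  T3=6  T4=12
Turnaround = completion − arrival: T1=7, T2=21, T3=6, T4=12
Total turnaround = 7 + 21 + 6 + 12 = 46

46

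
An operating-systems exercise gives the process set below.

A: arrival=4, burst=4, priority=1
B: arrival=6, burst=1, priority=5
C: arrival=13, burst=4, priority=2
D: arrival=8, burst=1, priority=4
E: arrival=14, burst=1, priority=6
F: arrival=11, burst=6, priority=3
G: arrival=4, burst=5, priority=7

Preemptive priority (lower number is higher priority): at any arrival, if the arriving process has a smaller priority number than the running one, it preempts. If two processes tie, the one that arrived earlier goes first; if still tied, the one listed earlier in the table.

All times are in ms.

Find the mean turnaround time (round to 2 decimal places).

Timeline: | idle 0-4 | A 4-8 | D 8-9 | B 9-10 | G 10-11 | F 11-13 | C 13-17 | F 17-21 | E 21-22 | G 22-26 |
Completion: A=8  B=10  C=17  D=9  E=22  F=21  G=26
Turnaround times: A=4, B=4, C=4, D=1, E=8, F=10, G=22
Average turnaround = (4+4+4+1+8+10+22) / 7 = 53/7 = 7.57

7.57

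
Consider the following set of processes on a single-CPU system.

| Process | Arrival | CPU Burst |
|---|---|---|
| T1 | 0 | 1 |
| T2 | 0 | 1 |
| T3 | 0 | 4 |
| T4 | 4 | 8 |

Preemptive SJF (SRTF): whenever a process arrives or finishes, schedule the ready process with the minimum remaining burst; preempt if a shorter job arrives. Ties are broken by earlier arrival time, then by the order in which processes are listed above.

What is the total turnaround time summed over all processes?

19

Schedule: | T1 0-1 | T2 1-2 | T3 2-6 | T4 6-14 |
Completion: T1=1  T2=2  T3=6  T4=14
Turnaround = completion − arrival: T1=1, T2=2, T3=6, T4=10
Total turnaround = 1 + 2 + 6 + 10 = 19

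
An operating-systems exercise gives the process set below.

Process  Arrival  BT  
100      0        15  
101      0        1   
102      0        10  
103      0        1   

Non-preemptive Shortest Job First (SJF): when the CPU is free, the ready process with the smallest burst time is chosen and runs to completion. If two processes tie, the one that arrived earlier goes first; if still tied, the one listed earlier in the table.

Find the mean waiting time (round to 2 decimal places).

3.75

Timeline: | 101 0-1 | 103 1-2 | 102 2-12 | 100 12-27 |
Completion: 100=27  101=1  102=12  103=2
Turnaround (C−A): 100=27  101=1  102=12  103=2
Waiting times: 100=12, 101=0, 102=2, 103=1
Average waiting = (12+0+2+1) / 4 = 15/4 = 3.75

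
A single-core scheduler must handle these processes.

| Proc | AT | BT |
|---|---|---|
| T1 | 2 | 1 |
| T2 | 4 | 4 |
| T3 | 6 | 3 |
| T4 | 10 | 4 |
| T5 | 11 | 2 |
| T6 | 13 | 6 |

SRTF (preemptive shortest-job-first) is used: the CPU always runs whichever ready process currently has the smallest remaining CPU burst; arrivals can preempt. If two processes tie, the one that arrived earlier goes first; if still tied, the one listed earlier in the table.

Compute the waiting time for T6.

4

Gantt: | idle 0-2 | T1 2-3 | idle 3-4 | T2 4-8 | T3 8-11 | T5 11-13 | T4 13-17 | T6 17-23 |
Completion: T1=3  T2=8  T3=11  T4=17  T5=13  T6=23
Waiting(T6) = turnaround − burst = 10 − 6 = 4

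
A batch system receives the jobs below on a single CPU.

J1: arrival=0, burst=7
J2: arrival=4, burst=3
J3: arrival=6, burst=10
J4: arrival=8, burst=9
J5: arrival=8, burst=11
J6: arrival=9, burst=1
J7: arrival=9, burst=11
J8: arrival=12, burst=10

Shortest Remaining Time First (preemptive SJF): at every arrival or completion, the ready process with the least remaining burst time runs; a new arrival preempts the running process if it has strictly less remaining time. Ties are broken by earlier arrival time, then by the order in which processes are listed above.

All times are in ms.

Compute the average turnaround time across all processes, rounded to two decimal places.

Gantt: | J1 0-7 | J2 7-10 | J6 10-11 | J4 11-20 | J3 20-30 | J8 30-40 | J5 40-51 | J7 51-62 |
Completion: J1=7  J2=10  J3=30  J4=20  J5=51  J6=11  J7=62  J8=40
Turnaround times: J1=7, J2=6, J3=24, J4=12, J5=43, J6=2, J7=53, J8=28
Average turnaround = (7+6+24+12+43+2+53+28) / 8 = 175/8 = 21.88

21.88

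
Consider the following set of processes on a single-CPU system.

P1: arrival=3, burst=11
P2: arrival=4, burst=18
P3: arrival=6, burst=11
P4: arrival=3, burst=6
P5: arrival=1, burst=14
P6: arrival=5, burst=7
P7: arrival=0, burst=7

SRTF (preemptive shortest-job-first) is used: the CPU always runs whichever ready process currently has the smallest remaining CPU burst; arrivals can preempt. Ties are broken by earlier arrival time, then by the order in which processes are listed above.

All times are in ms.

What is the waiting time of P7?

Schedule: | P7 0-7 | P4 7-13 | P6 13-20 | P1 20-31 | P3 31-42 | P5 42-56 | P2 56-74 |
Completion: P1=31  P2=74  P3=42  P4=13  P5=56  P6=20  P7=7
Turnaround (C−A): P1=28  P2=70  P3=36  P4=10  P5=55  P6=15  P7=7
Waiting(P7) = turnaround − burst = 7 − 7 = 0

0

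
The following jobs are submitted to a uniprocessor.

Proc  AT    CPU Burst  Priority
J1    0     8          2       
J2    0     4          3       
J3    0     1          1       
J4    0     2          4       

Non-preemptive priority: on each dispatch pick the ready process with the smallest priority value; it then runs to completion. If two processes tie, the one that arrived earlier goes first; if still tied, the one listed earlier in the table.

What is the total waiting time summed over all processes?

23

Gantt: | J3 0-1 | J1 1-9 | J2 9-13 | J4 13-15 |
Completion: J1=9  J2=13  J3=1  J4=15
Waiting = turnaround − burst: J1=1, J2=9, J3=0, J4=13
Total waiting = 1 + 9 + 0 + 13 = 23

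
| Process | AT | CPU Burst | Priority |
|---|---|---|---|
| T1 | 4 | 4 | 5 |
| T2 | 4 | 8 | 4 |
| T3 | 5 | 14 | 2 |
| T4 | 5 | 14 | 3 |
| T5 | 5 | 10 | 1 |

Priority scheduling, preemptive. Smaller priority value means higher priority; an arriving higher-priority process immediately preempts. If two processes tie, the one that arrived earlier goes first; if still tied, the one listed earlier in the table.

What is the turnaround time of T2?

46

Gantt: | idle 0-4 | T2 4-5 | T5 5-15 | T3 15-29 | T4 29-43 | T2 43-50 | T1 50-54 |
Completion: T1=54  T2=50  T3=29  T4=43  T5=15
Turnaround(T2) = completion − arrival = 50 − 4 = 46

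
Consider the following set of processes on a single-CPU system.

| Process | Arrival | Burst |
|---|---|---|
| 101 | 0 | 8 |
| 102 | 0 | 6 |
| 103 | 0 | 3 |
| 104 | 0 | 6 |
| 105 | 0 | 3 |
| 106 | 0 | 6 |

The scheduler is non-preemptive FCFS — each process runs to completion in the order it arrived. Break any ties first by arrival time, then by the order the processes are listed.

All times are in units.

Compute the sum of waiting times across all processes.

Timeline: | 101 0-8 | 102 8-14 | 103 14-17 | 104 17-23 | 105 23-26 | 106 26-32 |
Completion: 101=8  102=14  103=17  104=23  105=26  106=32
Waiting = turnaround − burst: 101=0, 102=8, 103=14, 104=17, 105=23, 106=26
Total waiting = 0 + 8 + 14 + 17 + 23 + 26 = 88

88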